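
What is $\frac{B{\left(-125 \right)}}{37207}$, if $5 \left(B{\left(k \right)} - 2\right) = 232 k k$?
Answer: $\frac{725002}{37207} \approx 19.486$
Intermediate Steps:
$B{\left(k \right)} = 2 + \frac{232 k^{2}}{5}$ ($B{\left(k \right)} = 2 + \frac{232 k k}{5} = 2 + \frac{232 k^{2}}{5}$)
$\frac{B{\left(-125 \right)}}{37207} = \frac{2 + \frac{232 \left(-125\right)^{2}}{5}}{37207} = \left(2 + \frac{232}{5} \cdot 15625\right) \frac{1}{37207} = \left(2 + 725000\right) \frac{1}{37207} = 725002 \cdot \frac{1}{37207} = \frac{725002}{37207}$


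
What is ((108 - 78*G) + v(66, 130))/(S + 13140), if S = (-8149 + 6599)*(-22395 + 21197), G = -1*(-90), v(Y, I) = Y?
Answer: -3423/935020 ≈ -0.0036609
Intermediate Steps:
G = 90
S = 1856900 (S = -1550*(-1198) = 1856900)
((108 - 78*G) + v(66, 130))/(S + 13140) = ((108 - 78*90) + 66)/(1856900 + 13140) = ((108 - 7020) + 66)/1870040 = (-6912 + 66)*(1/1870040) = -6846*1/1870040 = -3423/935020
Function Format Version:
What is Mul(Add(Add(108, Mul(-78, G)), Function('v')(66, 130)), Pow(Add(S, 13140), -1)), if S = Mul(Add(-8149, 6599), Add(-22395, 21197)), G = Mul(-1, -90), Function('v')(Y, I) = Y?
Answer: Rational(-3423, 935020) ≈ -0.0036609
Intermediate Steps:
G = 90
S = 1856900 (S = Mul(-1550, -1198) = 1856900)
Mul(Add(Add(108, Mul(-78, G)), Function('v')(66, 130)), Pow(Add(S, 13140), -1)) = Mul(Add(Add(108, Mul(-78, 90)), 66), Pow(Add(1856900, 13140), -1)) = Mul(Add(Add(108, -7020), 66), Pow(1870040, -1)) = Mul(Add(-6912, 66), Rational(1, 1870040)) = Mul(-6846, Rational(1, 1870040)) = Rational(-3423, 935020)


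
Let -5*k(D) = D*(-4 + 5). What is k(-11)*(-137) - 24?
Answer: -1627/5 ≈ -325.40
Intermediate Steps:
k(D) = -D/5 (k(D) = -D*(-4 + 5)/5 = -D/5)
k(-11)*(-137) - 24 = -1/5*(-11)*(-137) - 24 = (11/5)*(-137) - 24 = -1507/5 - 24 = -1627/5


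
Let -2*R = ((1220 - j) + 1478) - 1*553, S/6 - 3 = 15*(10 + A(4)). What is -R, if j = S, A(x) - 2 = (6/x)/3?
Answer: 501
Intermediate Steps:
A(x) = 2 + 2/x (A(x) = 2 + (6/x)/3 = 2 + (6/x)*(⅓) = 2 + 2/x)
S = 1143 (S = 18 + 6*(15*(10 + (2 + 2/4))) = 18 + 6*(15*(10 + (2 + 2*(¼)))) = 18 + 6*(15*(10 + (2 + ½))) = 18 + 6*(15*(10 + 5/2)) = 18 + 6*(15*(25/2)) = 18 + 6*(375/2) = 18 + 1125 = 1143)
j = 1143
R = -501 (R = -(((1220 - 1*1143) + 1478) - 1*553)/2 = -(((1220 - 1143) + 1478) - 553)/2 = -((77 + 1478) - 553)/2 = -(1555 - 553)/2 = -½*1002 = -501)
-R = -1*(-501) = 501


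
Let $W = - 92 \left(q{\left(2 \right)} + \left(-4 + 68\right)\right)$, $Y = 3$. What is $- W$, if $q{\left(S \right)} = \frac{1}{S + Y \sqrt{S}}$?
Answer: $\frac{41124}{7} + \frac{138 \sqrt{2}}{7} \approx 5902.7$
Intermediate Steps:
$q{\left(S \right)} = \frac{1}{S + 3 \sqrt{S}}$
$W = -5888 - \frac{92}{2 + 3 \sqrt{2}}$ ($W = - 92 \left(\frac{1}{2 + 3 \sqrt{2}} + \left(-4 + 68\right)\right) = - 92 \left(\frac{1}{2 + 3 \sqrt{2}} + 64\right) = - 92 \left(64 + \frac{1}{2 + 3 \sqrt{2}}\right) = -5888 - \frac{92}{2 + 3 \sqrt{2}} \approx -5902.7$)
$- W = - (- \frac{41124}{7} - \frac{138 \sqrt{2}}{7}) = \frac{41124}{7} + \frac{138 \sqrt{2}}{7}$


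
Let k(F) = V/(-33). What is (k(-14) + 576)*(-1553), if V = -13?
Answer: -29539613/33 ≈ -8.9514e+5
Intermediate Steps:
k(F) = 13/33 (k(F) = -13/(-33) = -13*(-1/33) = 13/33)
(k(-14) + 576)*(-1553) = (13/33 + 576)*(-1553) = (19021/33)*(-1553) = -29539613/33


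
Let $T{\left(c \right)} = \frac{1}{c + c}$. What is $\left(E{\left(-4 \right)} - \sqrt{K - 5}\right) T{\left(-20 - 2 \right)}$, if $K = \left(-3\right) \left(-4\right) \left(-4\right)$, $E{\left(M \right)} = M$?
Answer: $\frac{1}{11} + \frac{i \sqrt{53}}{44} \approx 0.090909 + 0.16546 i$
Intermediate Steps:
$K = -48$ ($K = 12 \left(-4\right) = -48$)
$T{\left(c \right)} = \frac{1}{2 c}$
$\left(E{\left(-4 \right)} - \sqrt{K - 5}\right) T{\left(-20 - 2 \right)} = \left(-4 - \sqrt{-48 - 5}\right) \frac{1}{2 \left(-20 - 2\right)} = \left(-4 - \sqrt{-53}\right) \frac{1}{2 \left(-22\right)} = \left(-4 - i \sqrt{53}\right) \frac{1}{2} \left(- \frac{1}{22}\right) = \left(-4 - i \sqrt{53}\right) \left(- \frac{1}{44}\right) = \frac{1}{11} + \frac{i \sqrt{53}}{44}$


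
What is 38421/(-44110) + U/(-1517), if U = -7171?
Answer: 258028153/66914870 ≈ 3.8561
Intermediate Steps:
38421/(-44110) + U/(-1517) = 38421/(-44110) - 7171/(-1517) = 38421*(-1/44110) - 7171*(-1/1517) = -38421/44110 + 7171/1517 = 258028153/66914870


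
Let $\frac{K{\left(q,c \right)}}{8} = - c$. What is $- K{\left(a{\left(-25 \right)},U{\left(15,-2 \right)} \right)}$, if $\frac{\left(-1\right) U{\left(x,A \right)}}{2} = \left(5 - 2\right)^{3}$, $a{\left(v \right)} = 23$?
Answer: $-432$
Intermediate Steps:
$U{\left(x,A \right)} = -54$ ($U{\left(x,A \right)} = - 2 \left(5 - 2\right)^{3} = - 2 \cdot 3^{3} = \left(-2\right) 27 = -54$)
$K{\left(q,c \right)} = - 8 c$ ($K{\left(q,c \right)} = 8 \left(- c\right) = - 8 c$)
$- K{\left(a{\left(-25 \right)},U{\left(15,-2 \right)} \right)} = - \left(-8\right) \left(-54\right) = \left(-1\right) 432 = -432$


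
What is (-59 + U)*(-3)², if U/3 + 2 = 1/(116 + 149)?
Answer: -154998/265 ≈ -584.90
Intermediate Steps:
U = -1587/265 (U = -6 + 3/(116 + 149) = -6 + 3/265 = -1587/265 ≈ -5.9887)
(-59 + U)*(-3)² = (-59 - 1587/265)*(-3)² = -17222/265*9 = -154998/265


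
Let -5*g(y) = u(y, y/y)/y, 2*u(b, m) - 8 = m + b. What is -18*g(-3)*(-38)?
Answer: 684/5 ≈ 136.80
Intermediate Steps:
u(b, m) = 4 + b/2 + m/2 (u(b, m) = 4 + (m + b)/2 = 4 + (b + m)/2 = 4 + (b/2 + m/2) = 4 + b/2 + m/2)
g(y) = -(9/2 + y/2)/(5*y) (g(y) = -(4 + y/2 + (y/y)/2)/(5*y) = -(4 + y/2 + (1/2)*1)/(5*y) = -(4 + y/2 + 1/2)/(5*y) = -(9/2 + y/2)/(5*y))
-18*g(-3)*(-38) = -9*(-9 - 1*(-3))/(5*(-3))*(-38) = -9*(-1)*(-9 + 3)/(5*3)*(-38) = -9*(-1)*(-6)/(5*3)*(-38) = -18*1/5*(-38) = -18/5*(-38) = 684/5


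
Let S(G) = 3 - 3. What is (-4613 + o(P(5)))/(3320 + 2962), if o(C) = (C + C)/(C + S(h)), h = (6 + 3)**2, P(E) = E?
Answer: -1537/2094 ≈ -0.73400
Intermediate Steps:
h = 81 (h = 9**2 = 81)
S(G) = 0
o(C) = 2 (o(C) = (C + C)/(C + 0) = (2*C)/C = 2)
(-4613 + o(P(5)))/(3320 + 2962) = (-4613 + 2)/(3320 + 2962) = -4611/6282 = -4611*1/6282 = -1537/2094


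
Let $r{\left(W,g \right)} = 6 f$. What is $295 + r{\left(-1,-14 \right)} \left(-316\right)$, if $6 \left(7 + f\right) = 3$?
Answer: $12619$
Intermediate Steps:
$f = - \frac{13}{2}$ ($f = -7 + \frac{1}{6} \cdot 3 = -7 + \frac{1}{2} = - \frac{13}{2} \approx -6.5$)
$r{\left(W,g \right)} = -39$ ($r{\left(W,g \right)} = 6 \left(- \frac{13}{2}\right) = -39$)
$295 + r{\left(-1,-14 \right)} \left(-316\right) = 295 - -12324 = 295 + 12324 = 12619$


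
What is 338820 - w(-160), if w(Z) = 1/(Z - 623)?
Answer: 265296061/783 ≈ 3.3882e+5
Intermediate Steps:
w(Z) = 1/(-623 + Z)
338820 - w(-160) = 338820 - 1/(-623 - 160) = 338820 - 1/(-783) = 338820 - 1*(-1/783) = 338820 + 1/783 = 265296061/783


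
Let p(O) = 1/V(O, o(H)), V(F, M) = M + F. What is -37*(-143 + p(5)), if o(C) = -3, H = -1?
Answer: 10545/2 ≈ 5272.5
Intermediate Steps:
V(F, M) = F + M
p(O) = 1/(-3 + O) (p(O) = 1/(O - 3) = 1/(-3 + O))
-37*(-143 + p(5)) = -37*(-143 + 1/(-3 + 5)) = -37*(-143 + 1/2) = -37*(-285/2) = 10545/2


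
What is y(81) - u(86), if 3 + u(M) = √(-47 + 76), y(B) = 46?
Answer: 49 - √29 ≈ 43.615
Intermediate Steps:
u(M) = -3 + √29 (u(M) = -3 + √(-47 + 76) = -3 + √29)
y(81) - u(86) = 46 - (-3 + √29) = 46 + (3 - √29) = 49 - √29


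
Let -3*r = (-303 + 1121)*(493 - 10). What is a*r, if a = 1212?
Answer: -159617976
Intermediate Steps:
r = -131698 (r = -(-303 + 1121)*(493 - 10)/3 = -818*483/3 = -1/3*395094 = -131698)
a*r = 1212*(-131698) = -159617976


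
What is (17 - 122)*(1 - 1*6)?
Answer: 525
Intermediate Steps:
(17 - 122)*(1 - 1*6) = -105*(1 - 6) = -105*(-5) = 525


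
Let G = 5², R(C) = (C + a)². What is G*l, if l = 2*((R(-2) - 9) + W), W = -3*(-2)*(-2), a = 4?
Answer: -850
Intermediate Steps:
R(C) = (4 + C)² (R(C) = (C + 4)² = (4 + C)²)
W = -12 (W = 6*(-2) = -12)
G = 25
l = -34 (l = 2*(((4 - 2)² - 9) - 12) = 2*((2² - 9) - 12) = 2*((4 - 9) - 12) = 2*(-5 - 12) = 2*(-17) = -34)
G*l = 25*(-34) = -850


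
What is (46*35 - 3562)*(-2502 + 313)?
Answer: 4272928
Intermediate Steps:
(46*35 - 3562)*(-2502 + 313) = (1610 - 3562)*(-2189) = -1952*(-2189) = 4272928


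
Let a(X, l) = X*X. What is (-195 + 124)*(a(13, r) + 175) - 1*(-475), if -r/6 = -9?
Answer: -23949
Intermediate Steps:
r = 54 (r = -6*(-9) = 54)
a(X, l) = X²
(-195 + 124)*(a(13, r) + 175) - 1*(-475) = (-195 + 124)*(13² + 175) - 1*(-475) = -71*(169 + 175) + 475 = -71*344 + 475 = -24424 + 475 = -23949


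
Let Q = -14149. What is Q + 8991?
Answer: -5158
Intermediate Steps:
Q + 8991 = -14149 + 8991 = -5158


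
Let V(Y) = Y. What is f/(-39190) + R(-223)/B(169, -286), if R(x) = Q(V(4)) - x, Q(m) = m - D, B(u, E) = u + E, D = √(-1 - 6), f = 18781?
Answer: -11093507/4585230 + I*√7/117 ≈ -2.4194 + 0.022613*I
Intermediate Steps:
D = I*√7 (D = √(-7) = I*√7 ≈ 2.6458*I)
B(u, E) = E + u
Q(m) = m - I*√7
R(x) = 4 - x - I*√7 (R(x) = (4 - I*√7) - x = 4 - x - I*√7)
f/(-39190) + R(-223)/B(169, -286) = 18781/(-39190) + (4 - 1*(-223) - I*√7)/(-286 + 169) = 18781*(-1/39190) + (4 + 223 - I*√7)/(-117) = -18781/39190 + (227 - I*√7)*(-1/117) = -18781/39190 + (-227/117 + I*√7/117) = -11093507/4585230 + I*√7/117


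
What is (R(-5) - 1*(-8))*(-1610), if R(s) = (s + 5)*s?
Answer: -12880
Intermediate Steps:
R(s) = s*(5 + s) (R(s) = (5 + s)*s = s*(5 + s))
(R(-5) - 1*(-8))*(-1610) = (-5*(5 - 5) - 1*(-8))*(-1610) = (-5*0 + 8)*(-1610) = (0 + 8)*(-1610) = 8*(-1610) = -12880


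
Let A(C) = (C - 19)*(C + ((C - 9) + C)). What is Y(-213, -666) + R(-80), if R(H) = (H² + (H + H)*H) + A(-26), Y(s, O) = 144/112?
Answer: 161814/7 ≈ 23116.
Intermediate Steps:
Y(s, O) = 9/7 (Y(s, O) = 144*(1/112) = 9/7)
A(C) = (-19 + C)*(-9 + 3*C) (A(C) = (-19 + C)*(C + ((-9 + C) + C)) = (-19 + C)*(C + (-9 + 2*C)) = (-19 + C)*(-9 + 3*C))
R(H) = 3915 + 3*H² (R(H) = (H² + (H + H)*H) + (171 - 66*(-26) + 3*(-26)²) = (H² + (2*H)*H) + (171 + 1716 + 3*676) = (H² + 2*H²) + (171 + 1716 + 2028) = 3*H² + 3915 = 3915 + 3*H²)
Y(-213, -666) + R(-80) = 9/7 + (3915 + 3*(-80)²) = 9/7 + (3915 + 3*6400) = 9/7 + (3915 + 19200) = 9/7 + 23115 = 161814/7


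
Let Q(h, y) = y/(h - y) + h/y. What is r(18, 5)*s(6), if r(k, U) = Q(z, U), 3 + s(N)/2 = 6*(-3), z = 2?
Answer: 266/5 ≈ 53.200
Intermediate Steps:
s(N) = -42 (s(N) = -6 + 2*(6*(-3)) = -6 + 2*(-18) = -6 - 36 = -42)
Q(h, y) = h/y + y/(h - y)
r(k, U) = (4 + U² - 2*U)/(U*(2 - U)) (r(k, U) = (2² + U² - 1*2*U)/(U*(2 - U)) = (4 + U² - 2*U)/(U*(2 - U)))
r(18, 5)*s(6) = ((-4 - 1*5² + 2*5)/(5*(-2 + 5)))*(-42) = ((⅕)*(-4 - 1*25 + 10)/3)*(-42) = ((⅕)*(⅓)*(-4 - 25 + 10))*(-42) = ((⅕)*(⅓)*(-19))*(-42) = -19/15*(-42) = 266/5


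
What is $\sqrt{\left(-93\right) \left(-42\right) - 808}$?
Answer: $\sqrt{3098} \approx 55.66$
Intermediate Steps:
$\sqrt{\left(-93\right) \left(-42\right) - 808} = \sqrt{3906 - 808} = \sqrt{3098}$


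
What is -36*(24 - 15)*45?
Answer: -14580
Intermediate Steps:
-36*(24 - 15)*45 = -36*9*45 = -324*45 = -14580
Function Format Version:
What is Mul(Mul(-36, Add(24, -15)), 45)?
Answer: -14580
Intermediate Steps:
Mul(Mul(-36, Add(24, -15)), 45) = Mul(Mul(-36, 9), 45) = Mul(-324, 45) = -14580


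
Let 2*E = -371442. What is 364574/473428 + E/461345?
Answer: 40134435221/109206820330 ≈ 0.36751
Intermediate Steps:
E = -185721 (E = (½)*(-371442) = -185721)
364574/473428 + E/461345 = 364574/473428 - 185721/461345 = 364574*(1/473428) - 185721*1/461345 = 182287/236714 - 185721/461345 = 40134435221/109206820330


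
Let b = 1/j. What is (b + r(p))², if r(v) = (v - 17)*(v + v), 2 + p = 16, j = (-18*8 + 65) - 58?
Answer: 132457081/18769 ≈ 7057.2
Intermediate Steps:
j = -137 (j = (-144 + 65) - 58 = -79 - 58 = -137)
p = 14 (p = -2 + 16 = 14)
r(v) = 2*v*(-17 + v) (r(v) = (-17 + v)*(2*v) = 2*v*(-17 + v))
b = -1/137 (b = 1/(-137) = -1/137 ≈ -0.0072993)
(b + r(p))² = (-1/137 + 2*14*(-17 + 14))² = (-1/137 + 2*14*(-3))² = (-1/137 - 84)² = (-11509/137)² = 132457081/18769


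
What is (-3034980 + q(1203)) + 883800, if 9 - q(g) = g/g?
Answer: -2151172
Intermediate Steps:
q(g) = 8 (q(g) = 9 - g/g = 9 - 1*1 = 9 - 1 = 8)
(-3034980 + q(1203)) + 883800 = (-3034980 + 8) + 883800 = -3034972 + 883800 = -2151172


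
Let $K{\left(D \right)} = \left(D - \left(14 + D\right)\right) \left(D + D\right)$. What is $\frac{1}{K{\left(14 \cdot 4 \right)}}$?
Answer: $- \frac{1}{1568} \approx -0.00063775$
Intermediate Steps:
$K{\left(D \right)} = - 28 D$ ($K{\left(D \right)} = - 14 \cdot 2 D = - 28 D$)
$\frac{1}{K{\left(14 \cdot 4 \right)}} = \frac{1}{\left(-28\right) 14 \cdot 4} = \frac{1}{\left(-28\right) 56} = \frac{1}{-1568} = - \frac{1}{1568}$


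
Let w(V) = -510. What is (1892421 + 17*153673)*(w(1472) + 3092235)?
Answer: 13927794466950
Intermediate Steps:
(1892421 + 17*153673)*(w(1472) + 3092235) = (1892421 + 17*153673)*(-510 + 3092235) = (1892421 + 2612441)*3091725 = 4504862*3091725 = 13927794466950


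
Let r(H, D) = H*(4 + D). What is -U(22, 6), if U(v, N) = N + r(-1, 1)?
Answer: -1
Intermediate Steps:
U(v, N) = -5 + N (U(v, N) = N - (4 + 1) = N - 1*5 = N - 5 = -5 + N)
-U(22, 6) = -(-5 + 6) = -1*1 = -1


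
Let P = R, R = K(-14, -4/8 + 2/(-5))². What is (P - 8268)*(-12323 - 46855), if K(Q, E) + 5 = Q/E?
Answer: 13032632858/27 ≈ 4.8269e+8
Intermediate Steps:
K(Q, E) = -5 + Q/E
R = 9025/81 (R = (-5 - 14/(-4/8 + 2/(-5)))² = (-5 - 14/(-4*⅛ + 2*(-⅕)))² = (-5 - 14/(-½ - ⅖))² = (-5 - 14/(-9/10))² = (-5 - 14*(-10/9))² = (-5 + 140/9)² = (95/9)² = 9025/81 ≈ 111.42)
P = 9025/81 ≈ 111.42
(P - 8268)*(-12323 - 46855) = (9025/81 - 8268)*(-12323 - 46855) = -660683/81*(-59178) = 13032632858/27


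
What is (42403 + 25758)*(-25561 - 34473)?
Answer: -4091977474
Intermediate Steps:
(42403 + 25758)*(-25561 - 34473) = 68161*(-60034) = -4091977474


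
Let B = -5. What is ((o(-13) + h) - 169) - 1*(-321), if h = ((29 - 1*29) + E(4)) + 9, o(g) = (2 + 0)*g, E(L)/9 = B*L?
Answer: -45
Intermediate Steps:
E(L) = -45*L (E(L) = 9*(-5*L) = -45*L)
o(g) = 2*g
h = -171 (h = ((29 - 1*29) - 45*4) + 9 = ((29 - 29) - 180) + 9 = (0 - 180) + 9 = -180 + 9 = -171)
((o(-13) + h) - 169) - 1*(-321) = ((2*(-13) - 171) - 169) - 1*(-321) = ((-26 - 171) - 169) + 321 = (-197 - 169) + 321 = -366 + 321 = -45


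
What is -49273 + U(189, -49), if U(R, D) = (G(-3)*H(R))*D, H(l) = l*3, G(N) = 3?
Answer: -132622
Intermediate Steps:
H(l) = 3*l
U(R, D) = 9*D*R (U(R, D) = (3*(3*R))*D = (9*R)*D = 9*D*R)
-49273 + U(189, -49) = -49273 + 9*(-49)*189 = -49273 - 83349 = -132622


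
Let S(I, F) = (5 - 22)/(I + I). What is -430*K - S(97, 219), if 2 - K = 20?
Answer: 1501577/194 ≈ 7740.1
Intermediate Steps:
K = -18 (K = 2 - 1*20 = 2 - 20 = -18)
S(I, F) = -17/(2*I) (S(I, F) = -17*1/(2*I) = -17/(2*I))
-430*K - S(97, 219) = -430*(-18) - (-17)/(2*97) = 7740 - (-17)/(2*97) = 7740 - 1*(-17/194) = 7740 + 17/194 = 1501577/194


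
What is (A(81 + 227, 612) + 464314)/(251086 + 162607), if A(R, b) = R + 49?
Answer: 464671/413693 ≈ 1.1232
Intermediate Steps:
A(R, b) = 49 + R
(A(81 + 227, 612) + 464314)/(251086 + 162607) = ((49 + (81 + 227)) + 464314)/(251086 + 162607) = ((49 + 308) + 464314)/413693 = (357 + 464314)*(1/413693) = 464671*(1/413693) = 464671/413693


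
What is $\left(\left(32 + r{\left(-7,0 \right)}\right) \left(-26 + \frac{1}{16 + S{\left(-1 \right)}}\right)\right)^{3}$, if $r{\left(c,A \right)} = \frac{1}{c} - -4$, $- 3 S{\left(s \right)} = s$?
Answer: $- \frac{32468170365046261}{40353607} \approx -8.0459 \cdot 10^{8}$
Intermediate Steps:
$S{\left(s \right)} = - \frac{s}{3}$
$r{\left(c,A \right)} = 4 + \frac{1}{c}$ ($r{\left(c,A \right)} = \frac{1}{c} + 4 = 4 + \frac{1}{c}$)
$\left(\left(32 + r{\left(-7,0 \right)}\right) \left(-26 + \frac{1}{16 + S{\left(-1 \right)}}\right)\right)^{3} = \left(\left(32 + \left(4 + \frac{1}{-7}\right)\right) \left(-26 + \frac{1}{16 - - \frac{1}{3}}\right)\right)^{3} = \left(\left(32 + \left(4 - \frac{1}{7}\right)\right) \left(-26 + \frac{1}{16 + \frac{1}{3}}\right)\right)^{3} = \left(\left(32 + \frac{27}{7}\right) \left(-26 + \frac{1}{\frac{49}{3}}\right)\right)^{3} = \left(\frac{251 \left(-26 + \frac{3}{49}\right)}{7}\right)^{3} = \left(\frac{251}{7} \left(- \frac{1271}{49}\right)\right)^{3} = \left(- \frac{319021}{343}\right)^{3} = - \frac{32468170365046261}{40353607}$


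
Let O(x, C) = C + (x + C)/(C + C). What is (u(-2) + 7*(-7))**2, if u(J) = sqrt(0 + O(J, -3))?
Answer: (294 - I*sqrt(78))**2/36 ≈ 2398.8 - 144.25*I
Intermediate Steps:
O(x, C) = C + (C + x)/(2*C) (O(x, C) = C + (C + x)/((2*C)) = C + (C + x)*(1/(2*C)) = C + (C + x)/(2*C))
u(J) = sqrt(-5/2 - J/6) (u(J) = sqrt(0 + (1/2 - 3 + (1/2)*J/(-3))) = sqrt(0 + (1/2 - 3 + (1/2)*J*(-1/3))) = sqrt(0 + (1/2 - 3 - J/6)) = sqrt(0 + (-5/2 - J/6)) = sqrt(-5/2 - J/6))
(u(-2) + 7*(-7))**2 = (sqrt(-90 - 6*(-2))/6 + 7*(-7))**2 = (sqrt(-90 + 12)/6 - 49)**2 = (sqrt(-78)/6 - 49)**2 = ((I*sqrt(78))/6 - 49)**2 = (I*sqrt(78)/6 - 49)**2 = (-49 + I*sqrt(78)/6)**2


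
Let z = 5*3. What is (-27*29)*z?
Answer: -11745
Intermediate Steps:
z = 15
(-27*29)*z = -27*29*15 = -783*15 = -11745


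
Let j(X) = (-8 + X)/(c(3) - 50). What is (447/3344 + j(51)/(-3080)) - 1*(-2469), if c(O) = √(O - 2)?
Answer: 14160384479/5734960 ≈ 2469.1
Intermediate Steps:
c(O) = √(-2 + O)
j(X) = 8/49 - X/49 (j(X) = (-8 + X)/(√(-2 + 3) - 50) = (-8 + X)/(√1 - 50) = (-8 + X)/(1 - 50) = (-8 + X)/(-49) = (-8 + X)*(-1/49) = 8/49 - X/49)
(447/3344 + j(51)/(-3080)) - 1*(-2469) = (447/3344 + (8/49 - 1/49*51)/(-3080)) - 1*(-2469) = (447*(1/3344) + (8/49 - 51/49)*(-1/3080)) + 2469 = (447/3344 - 43/49*(-1/3080)) + 2469 = (447/3344 + 43/150920) + 2469 = 768239/5734960 + 2469 = 14160384479/5734960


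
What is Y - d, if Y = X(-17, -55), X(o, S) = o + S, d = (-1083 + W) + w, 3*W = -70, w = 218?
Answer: 2449/3 ≈ 816.33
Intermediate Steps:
W = -70/3 (W = (1/3)*(-70) = -70/3 ≈ -23.333)
d = -2665/3 (d = (-1083 - 70/3) + 218 = -3319/3 + 218 = -2665/3 ≈ -888.33)
X(o, S) = S + o
Y = -72 (Y = -55 - 17 = -72)
Y - d = -72 - 1*(-2665/3) = -72 + 2665/3 = 2449/3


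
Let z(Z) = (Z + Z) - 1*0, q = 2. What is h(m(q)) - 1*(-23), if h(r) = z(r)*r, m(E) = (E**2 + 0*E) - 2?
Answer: 31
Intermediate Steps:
m(E) = -2 + E**2 (m(E) = (E**2 + 0) - 2 = E**2 - 2 = -2 + E**2)
z(Z) = 2*Z (z(Z) = 2*Z + 0 = 2*Z)
h(r) = 2*r**2 (h(r) = (2*r)*r = 2*r**2)
h(m(q)) - 1*(-23) = 2*(-2 + 2**2)**2 - 1*(-23) = 2*(-2 + 4)**2 + 23 = 2*2**2 + 23 = 2*4 + 23 = 8 + 23 = 31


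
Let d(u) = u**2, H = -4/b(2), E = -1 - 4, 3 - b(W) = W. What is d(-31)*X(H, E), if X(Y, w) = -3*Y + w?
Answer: 6727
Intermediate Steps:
b(W) = 3 - W
E = -5
H = -4 (H = -4/(3 - 1*2) = -4/(3 - 2) = -4/1 = -4*1 = -4)
X(Y, w) = w - 3*Y
d(-31)*X(H, E) = (-31)**2*(-5 - 3*(-4)) = 961*(-5 + 12) = 961*7 = 6727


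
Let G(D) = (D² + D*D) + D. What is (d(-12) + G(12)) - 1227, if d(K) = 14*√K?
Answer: -927 + 28*I*√3 ≈ -927.0 + 48.497*I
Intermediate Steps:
G(D) = D + 2*D² (G(D) = (D² + D²) + D = 2*D² + D = D + 2*D²)
(d(-12) + G(12)) - 1227 = (14*√(-12) + 12*(1 + 2*12)) - 1227 = (14*(2*I*√3) + 12*(1 + 24)) - 1227 = (28*I*√3 + 12*25) - 1227 = (28*I*√3 + 300) - 1227 = (300 + 28*I*√3) - 1227 = -927 + 28*I*√3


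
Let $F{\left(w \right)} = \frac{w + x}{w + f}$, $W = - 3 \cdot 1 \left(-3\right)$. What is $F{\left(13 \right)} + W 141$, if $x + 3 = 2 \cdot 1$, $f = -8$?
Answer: $\frac{6357}{5} \approx 1271.4$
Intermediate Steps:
$W = 9$ ($W = \left(-3\right) \left(-3\right) = 9$)
$x = -1$ ($x = -3 + 2 \cdot 1 = -3 + 2 = -1$)
$F{\left(w \right)} = \frac{-1 + w}{-8 + w}$ ($F{\left(w \right)} = \frac{w - 1}{w - 8} = \frac{-1 + w}{-8 + w}$)
$F{\left(13 \right)} + W 141 = \frac{-1 + 13}{-8 + 13} + 9 \cdot 141 = \frac{1}{5} \cdot 12 + 1269 = \frac{12}{5} + 1269 = \frac{6357}{5}$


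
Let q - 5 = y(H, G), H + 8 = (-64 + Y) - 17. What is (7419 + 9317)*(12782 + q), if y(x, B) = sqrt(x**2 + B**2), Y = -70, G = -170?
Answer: 214003232 + 16736*sqrt(54181) ≈ 2.1790e+8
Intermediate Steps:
H = -159 (H = -8 + ((-64 - 70) - 17) = -8 + (-134 - 17) = -8 - 151 = -159)
y(x, B) = sqrt(B**2 + x**2)
q = 5 + sqrt(54181) (q = 5 + sqrt((-170)**2 + (-159)**2) = 5 + sqrt(28900 + 25281) = 5 + sqrt(54181) ≈ 237.77)
(7419 + 9317)*(12782 + q) = (7419 + 9317)*(12782 + (5 + sqrt(54181))) = 16736*(12787 + sqrt(54181)) = 214003232 + 16736*sqrt(54181)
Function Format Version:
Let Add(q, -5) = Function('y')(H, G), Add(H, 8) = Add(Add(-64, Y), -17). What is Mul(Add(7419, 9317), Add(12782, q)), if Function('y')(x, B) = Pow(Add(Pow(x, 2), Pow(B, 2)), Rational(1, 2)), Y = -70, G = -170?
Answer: Add(214003232, Mul(16736, Pow(54181, Rational(1, 2)))) ≈ 2.1790e+8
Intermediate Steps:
H = -159 (H = Add(-8, Add(Add(-64, -70), -17)) = Add(-8, Add(-134, -17)) = Add(-8, -151) = -159)
Function('y')(x, B) = Pow(Add(Pow(B, 2), Pow(x, 2)), Rational(1, 2))
q = Add(5, Pow(54181, Rational(1, 2))) (q = Add(5, Pow(Add(Pow(-170, 2), Pow(-159, 2)), Rational(1, 2))) = Add(5, Pow(Add(28900, 25281), Rational(1, 2))) = Add(5, Pow(54181, Rational(1, 2))) ≈ 237.77)
Mul(Add(7419, 9317), Add(12782, q)) = Mul(Add(7419, 9317), Add(12782, Add(5, Pow(54181, Rational(1, 2))))) = Mul(16736, Add(12787, Pow(54181, Rational(1, 2)))) = Add(214003232, Mul(16736, Pow(54181, Rational(1, 2))))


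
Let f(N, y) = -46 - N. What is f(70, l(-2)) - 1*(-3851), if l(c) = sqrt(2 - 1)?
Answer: 3735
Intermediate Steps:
l(c) = 1 (l(c) = sqrt(1) = 1)
f(70, l(-2)) - 1*(-3851) = (-46 - 1*70) - 1*(-3851) = (-46 - 70) + 3851 = -116 + 3851 = 3735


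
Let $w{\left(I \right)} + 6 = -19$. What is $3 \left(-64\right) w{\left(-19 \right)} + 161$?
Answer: $4961$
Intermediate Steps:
$w{\left(I \right)} = -25$ ($w{\left(I \right)} = -6 - 19 = -25$)
$3 \left(-64\right) w{\left(-19 \right)} + 161 = 3 \left(-64\right) \left(-25\right) + 161 = \left(-192\right) \left(-25\right) + 161 = 4800 + 161 = 4961$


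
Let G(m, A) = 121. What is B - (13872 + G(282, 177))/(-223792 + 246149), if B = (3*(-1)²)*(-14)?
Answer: -952987/22357 ≈ -42.626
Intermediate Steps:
B = -42 (B = (3*1)*(-14) = 3*(-14) = -42)
B - (13872 + G(282, 177))/(-223792 + 246149) = -42 - (13872 + 121)/(-223792 + 246149) = -42 - 13993/22357 = -952987/22357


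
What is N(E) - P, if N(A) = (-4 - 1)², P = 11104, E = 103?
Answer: -11079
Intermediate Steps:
N(A) = 25 (N(A) = (-5)² = 25)
N(E) - P = 25 - 1*11104 = 25 - 11104 = -11079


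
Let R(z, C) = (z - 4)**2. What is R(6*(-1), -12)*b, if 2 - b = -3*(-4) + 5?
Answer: -1500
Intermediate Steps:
R(z, C) = (-4 + z)**2
b = -15 (b = 2 - (-3*(-4) + 5) = 2 - (12 + 5) = 2 - 1*17 = 2 - 17 = -15)
R(6*(-1), -12)*b = (-4 + 6*(-1))**2*(-15) = (-4 - 6)**2*(-15) = (-10)**2*(-15) = 100*(-15) = -1500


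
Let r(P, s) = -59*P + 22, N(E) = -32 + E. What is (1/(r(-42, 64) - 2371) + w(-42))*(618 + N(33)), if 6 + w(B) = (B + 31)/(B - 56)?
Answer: -46013365/12642 ≈ -3639.7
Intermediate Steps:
w(B) = -6 + (31 + B)/(-56 + B) (w(B) = -6 + (B + 31)/(B - 56) = -6 + (31 + B)/(-56 + B))
r(P, s) = 22 - 59*P
(1/(r(-42, 64) - 2371) + w(-42))*(618 + N(33)) = (1/((22 - 59*(-42)) - 2371) + (367 - 5*(-42))/(-56 - 42))*(618 + (-32 + 33)) = (1/((22 + 2478) - 2371) + (367 + 210)/(-98))*(618 + 1) = (1/(2500 - 2371) - 1/98*577)*619 = (1/129 - 577/98)*619 = -74335/12642*619 = -46013365/12642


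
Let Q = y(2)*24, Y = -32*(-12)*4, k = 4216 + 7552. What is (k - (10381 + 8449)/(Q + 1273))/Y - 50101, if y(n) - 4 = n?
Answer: -18171461881/362752 ≈ -50093.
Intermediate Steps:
y(n) = 4 + n
k = 11768
Y = 1536 (Y = 384*4 = 1536)
Q = 144 (Q = (4 + 2)*24 = 6*24 = 144)
(k - (10381 + 8449)/(Q + 1273))/Y - 50101 = (11768 - (10381 + 8449)/(144 + 1273))/1536 - 50101 = (11768 - 18830/1417)*(1/1536) - 50101 = (16656426/1417)*(1/1536) - 50101 = 2776071/362752 - 50101 = -18171461881/362752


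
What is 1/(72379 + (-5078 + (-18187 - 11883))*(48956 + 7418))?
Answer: -1/1981360973 ≈ -5.0470e-10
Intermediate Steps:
1/(72379 + (-5078 + (-18187 - 11883))*(48956 + 7418)) = 1/(72379 + (-5078 - 30070)*56374) = 1/(72379 - 35148*56374) = 1/(72379 - 1981433352) = 1/(-1981360973) = -1/1981360973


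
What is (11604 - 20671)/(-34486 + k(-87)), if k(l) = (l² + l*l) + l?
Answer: 9067/19435 ≈ 0.46653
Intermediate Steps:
k(l) = l + 2*l² (k(l) = (l² + l²) + l = 2*l² + l = l + 2*l²)
(11604 - 20671)/(-34486 + k(-87)) = (11604 - 20671)/(-34486 - 87*(1 + 2*(-87))) = -9067/(-34486 - 87*(1 - 174)) = -9067/(-34486 - 87*(-173)) = -9067/(-34486 + 15051) = -9067/(-19435) = -9067*(-1/19435) = 9067/19435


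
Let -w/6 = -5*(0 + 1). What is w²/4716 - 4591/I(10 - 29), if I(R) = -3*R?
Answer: -599996/7467 ≈ -80.353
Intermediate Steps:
w = 30 (w = -(-30)*(0 + 1) = -(-30) = -6*(-5) = 30)
w²/4716 - 4591/I(10 - 29) = 30²/4716 - 4591*(-1/(3*(10 - 29))) = 900*(1/4716) - 4591/((-3*(-19))) = 25/131 - 4591/57 = -599996/7467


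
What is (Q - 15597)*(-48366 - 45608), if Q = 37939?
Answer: -2099567108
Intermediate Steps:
(Q - 15597)*(-48366 - 45608) = (37939 - 15597)*(-48366 - 45608) = 22342*(-93974) = -2099567108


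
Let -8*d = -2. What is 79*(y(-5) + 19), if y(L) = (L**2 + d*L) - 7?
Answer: 11297/4 ≈ 2824.3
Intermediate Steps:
d = 1/4 (d = -1/8*(-2) = 1/4 ≈ 0.25000)
y(L) = -7 + L**2 + L/4 (y(L) = (L**2 + L/4) - 7 = -7 + L**2 + L/4)
79*(y(-5) + 19) = 79*((-7 + (-5)**2 + (1/4)*(-5)) + 19) = 79*((-7 + 25 - 5/4) + 19) = 79*(67/4 + 19) = 79*(143/4) = 11297/4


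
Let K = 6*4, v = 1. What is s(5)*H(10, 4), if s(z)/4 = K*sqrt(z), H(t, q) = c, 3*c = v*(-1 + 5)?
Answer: 128*sqrt(5) ≈ 286.22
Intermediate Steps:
K = 24
c = 4/3 (c = (1*(-1 + 5))/3 = (1*4)/3 = (1/3)*4 = 4/3 ≈ 1.3333)
H(t, q) = 4/3
s(z) = 96*sqrt(z) (s(z) = 4*(24*sqrt(z)) = 96*sqrt(z))
s(5)*H(10, 4) = (96*sqrt(5))*(4/3) = 128*sqrt(5)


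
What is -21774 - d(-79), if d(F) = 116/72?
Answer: -391961/18 ≈ -21776.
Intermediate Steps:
d(F) = 29/18 (d(F) = 116*(1/72) = 29/18)
-21774 - d(-79) = -21774 - 1*29/18 = -21774 - 29/18 = -391961/18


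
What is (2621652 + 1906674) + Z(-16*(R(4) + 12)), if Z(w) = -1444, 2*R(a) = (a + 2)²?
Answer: 4526882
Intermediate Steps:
R(a) = (2 + a)²/2 (R(a) = (a + 2)²/2 = (2 + a)²/2)
(2621652 + 1906674) + Z(-16*(R(4) + 12)) = (2621652 + 1906674) - 1444 = 4528326 - 1444 = 4526882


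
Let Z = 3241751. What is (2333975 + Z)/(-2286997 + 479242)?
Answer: -5575726/1807755 ≈ -3.0843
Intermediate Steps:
(2333975 + Z)/(-2286997 + 479242) = (2333975 + 3241751)/(-2286997 + 479242) = 5575726/(-1807755) = 5575726*(-1/1807755) = -5575726/1807755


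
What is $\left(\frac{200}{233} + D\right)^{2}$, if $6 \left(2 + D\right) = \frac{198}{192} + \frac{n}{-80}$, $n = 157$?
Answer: $\frac{84144665929}{50032742400} \approx 1.6818$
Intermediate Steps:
$D = - \frac{2069}{960}$ ($D = -2 + \frac{\frac{198}{192} + \frac{157}{-80}}{6} = -2 + \frac{198 \cdot \frac{1}{192} + 157 \left(- \frac{1}{80}\right)}{6} = -2 + \frac{\frac{33}{32} - \frac{157}{80}}{6} = -2 + \frac{1}{6} \left(- \frac{149}{160}\right) = -2 - \frac{149}{960} = - \frac{2069}{960} \approx -2.1552$)
$\left(\frac{200}{233} + D\right)^{2} = \left(\frac{200}{233} - \frac{2069}{960}\right)^{2} = \left(- \frac{290077}{223680}\right)^{2} = \frac{84144665929}{50032742400}$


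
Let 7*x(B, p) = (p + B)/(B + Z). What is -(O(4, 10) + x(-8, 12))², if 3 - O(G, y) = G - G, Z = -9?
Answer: -124609/14161 ≈ -8.7995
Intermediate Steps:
O(G, y) = 3 (O(G, y) = 3 - (G - G) = 3 - 1*0 = 3 + 0 = 3)
x(B, p) = (B + p)/(7*(-9 + B)) (x(B, p) = ((p + B)/(B - 9))/7 = ((B + p)/(-9 + B))/7 = (B + p)/(7*(-9 + B)))
-(O(4, 10) + x(-8, 12))² = -(3 + (-8 + 12)/(7*(-9 - 8)))² = -(3 + (⅐)*4/(-17))² = -(3 + (⅐)*(-1/17)*4)² = -(3 - 4/119)² = -(353/119)² = -1*124609/14161 = -124609/14161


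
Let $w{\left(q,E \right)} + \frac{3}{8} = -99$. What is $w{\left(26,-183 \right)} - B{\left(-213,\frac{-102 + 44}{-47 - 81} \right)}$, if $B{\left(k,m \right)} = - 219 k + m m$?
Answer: $- \frac{191473993}{4096} \approx -46747.0$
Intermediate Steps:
$w{\left(q,E \right)} = - \frac{795}{8}$ ($w{\left(q,E \right)} = - \frac{3}{8} - 99 = - \frac{795}{8}$)
$B{\left(k,m \right)} = m^{2} - 219 k$ ($B{\left(k,m \right)} = - 219 k + m^{2} = m^{2} - 219 k$)
$w{\left(26,-183 \right)} - B{\left(-213,\frac{-102 + 44}{-47 - 81} \right)} = - \frac{795}{8} - \left(\left(\frac{-102 + 44}{-47 - 81}\right)^{2} - -46647\right) = - \frac{795}{8} - \left(\left(- \frac{58}{-128}\right)^{2} + 46647\right) = - \frac{795}{8} - \left(\left(\left(-58\right) \left(- \frac{1}{128}\right)\right)^{2} + 46647\right) = - \frac{795}{8} - \left(\left(\frac{29}{64}\right)^{2} + 46647\right) = - \frac{795}{8} - \left(\frac{841}{4096} + 46647\right) = - \frac{795}{8} - \frac{191066953}{4096} = - \frac{191473993}{4096}$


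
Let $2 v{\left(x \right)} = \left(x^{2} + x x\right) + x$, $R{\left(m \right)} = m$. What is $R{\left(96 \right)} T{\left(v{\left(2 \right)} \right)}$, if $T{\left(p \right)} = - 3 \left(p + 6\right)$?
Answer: $-3168$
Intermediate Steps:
$v{\left(x \right)} = x^{2} + \frac{x}{2}$ ($v{\left(x \right)} = \frac{\left(x^{2} + x x\right) + x}{2} = \frac{\left(x^{2} + x^{2}\right) + x}{2} = \frac{2 x^{2} + x}{2} = \frac{x + 2 x^{2}}{2} = x^{2} + \frac{x}{2}$)
$T{\left(p \right)} = -18 - 3 p$ ($T{\left(p \right)} = - 3 \left(6 + p\right) = -18 - 3 p$)
$R{\left(96 \right)} T{\left(v{\left(2 \right)} \right)} = 96 \left(-18 - 3 \cdot 2 \left(\frac{1}{2} + 2\right)\right) = 96 \left(-18 - 3 \cdot 2 \cdot \frac{5}{2}\right) = 96 \left(-18 - 15\right) = 96 \left(-33\right) = -3168$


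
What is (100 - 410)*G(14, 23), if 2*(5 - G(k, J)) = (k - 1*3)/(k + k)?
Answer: -41695/28 ≈ -1489.1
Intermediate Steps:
G(k, J) = 5 - (-3 + k)/(4*k) (G(k, J) = 5 - (k - 1*3)/(2*(k + k)) = 5 - (k - 3)/(2*(2*k)) = 5 - (-3 + k)*1/(2*k)/2 = 5 - (-3 + k)/(4*k))
(100 - 410)*G(14, 23) = (100 - 410)*((1/4)*(3 + 19*14)/14) = -155*(3 + 266)/(2*14) = -155*269/(2*14) = -310*269/56 = -41695/28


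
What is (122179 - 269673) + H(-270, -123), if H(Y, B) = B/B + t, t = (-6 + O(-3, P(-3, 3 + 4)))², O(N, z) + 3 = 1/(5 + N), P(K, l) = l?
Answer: -589683/4 ≈ -1.4742e+5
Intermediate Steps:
O(N, z) = -3 + 1/(5 + N)
t = 289/4 (t = (-6 + (-14 - 3*(-3))/(5 - 3))² = (-6 + (-14 + 9)/2)² = (-6 + (½)*(-5))² = (-6 - 5/2)² = (-17/2)² = 289/4 ≈ 72.250)
H(Y, B) = 293/4 (H(Y, B) = B/B + 289/4 = 1 + 289/4 = 293/4)
(122179 - 269673) + H(-270, -123) = (122179 - 269673) + 293/4 = -147494 + 293/4 = -589683/4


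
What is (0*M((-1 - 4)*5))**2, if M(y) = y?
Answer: 0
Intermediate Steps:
(0*M((-1 - 4)*5))**2 = (0*((-1 - 4)*5))**2 = (0*(-5*5))**2 = (0*(-25))**2 = 0**2 = 0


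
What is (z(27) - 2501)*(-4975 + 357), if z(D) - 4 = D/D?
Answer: 11526528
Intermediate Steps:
z(D) = 5 (z(D) = 4 + D/D = 4 + 1 = 5)
(z(27) - 2501)*(-4975 + 357) = (5 - 2501)*(-4975 + 357) = -2496*(-4618) = 11526528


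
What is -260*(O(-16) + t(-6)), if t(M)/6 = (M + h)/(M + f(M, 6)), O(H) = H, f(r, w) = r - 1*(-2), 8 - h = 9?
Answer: 3068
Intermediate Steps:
h = -1 (h = 8 - 1*9 = 8 - 9 = -1)
f(r, w) = 2 + r (f(r, w) = r + 2 = 2 + r)
t(M) = 6*(-1 + M)/(2 + 2*M) (t(M) = 6*((M - 1)/(M + (2 + M))) = 6*((-1 + M)/(2 + 2*M)) = 6*(-1 + M)/(2 + 2*M))
-260*(O(-16) + t(-6)) = -260*(-16 + 3*(-1 - 6)/(1 - 6)) = -260*(-16 + 3*(-7)/(-5)) = -260*(-16 + 3*(-⅕)*(-7)) = -260*(-16 + 21/5) = -260*(-59/5) = 3068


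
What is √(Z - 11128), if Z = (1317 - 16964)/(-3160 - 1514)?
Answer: 5*I*√9721289010/4674 ≈ 105.47*I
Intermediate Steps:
Z = 15647/4674 (Z = -15647/(-4674) = -15647*(-1/4674) = 15647/4674 ≈ 3.3477)
√(Z - 11128) = √(15647/4674 - 11128) = √(-51996625/4674) = 5*I*√9721289010/4674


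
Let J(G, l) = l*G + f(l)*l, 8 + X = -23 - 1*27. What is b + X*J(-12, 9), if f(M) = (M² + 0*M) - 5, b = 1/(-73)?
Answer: -2438785/73 ≈ -33408.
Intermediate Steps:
X = -58 (X = -8 + (-23 - 1*27) = -8 + (-23 - 27) = -8 - 50 = -58)
b = -1/73 ≈ -0.013699
f(M) = -5 + M² (f(M) = (M² + 0) - 5 = M² - 5 = -5 + M²)
J(G, l) = G*l + l*(-5 + l²) (J(G, l) = l*G + (-5 + l²)*l = G*l + l*(-5 + l²))
b + X*J(-12, 9) = -1/73 - 522*(-5 - 12 + 9²) = -1/73 - 522*(-5 - 12 + 81) = -1/73 - 522*64 = -1/73 - 58*576 = -1/73 - 33408 = -2438785/73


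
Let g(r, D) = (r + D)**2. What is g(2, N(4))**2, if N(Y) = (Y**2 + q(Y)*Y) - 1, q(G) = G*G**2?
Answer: 5554571841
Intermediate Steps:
q(G) = G**3
N(Y) = -1 + Y**2 + Y**4 (N(Y) = (Y**2 + Y**3*Y) - 1 = (Y**2 + Y**4) - 1 = -1 + Y**2 + Y**4)
g(r, D) = (D + r)**2
g(2, N(4))**2 = (((-1 + 4**2 + 4**4) + 2)**2)**2 = (((-1 + 16 + 256) + 2)**2)**2 = ((271 + 2)**2)**2 = (273**2)**2 = 74529**2 = 5554571841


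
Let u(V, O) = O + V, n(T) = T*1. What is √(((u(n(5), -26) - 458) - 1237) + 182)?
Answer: I*√1534 ≈ 39.166*I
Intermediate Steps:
n(T) = T
√(((u(n(5), -26) - 458) - 1237) + 182) = √((((-26 + 5) - 458) - 1237) + 182) = √(((-21 - 458) - 1237) + 182) = √((-479 - 1237) + 182) = √(-1716 + 182) = √(-1534) = I*√1534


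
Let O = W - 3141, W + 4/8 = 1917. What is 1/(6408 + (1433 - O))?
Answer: 2/18131 ≈ 0.00011031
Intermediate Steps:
W = 3833/2 (W = -½ + 1917 = 3833/2 ≈ 1916.5)
O = -2449/2 (O = 3833/2 - 3141 = -2449/2 ≈ -1224.5)
1/(6408 + (1433 - O)) = 1/(6408 + (1433 - 1*(-2449/2))) = 1/(6408 + (1433 + 2449/2)) = 1/(6408 + 5315/2) = 1/(18131/2) = 2/18131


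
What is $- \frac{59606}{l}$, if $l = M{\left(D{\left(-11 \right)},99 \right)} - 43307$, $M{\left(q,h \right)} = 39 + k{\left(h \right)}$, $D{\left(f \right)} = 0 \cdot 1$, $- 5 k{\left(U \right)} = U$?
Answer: $\frac{298030}{216439} \approx 1.377$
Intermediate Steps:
$k{\left(U \right)} = - \frac{U}{5}$
$D{\left(f \right)} = 0$
$M{\left(q,h \right)} = 39 - \frac{h}{5}$
$l = - \frac{216439}{5}$ ($l = \left(39 - \frac{99}{5}\right) - 43307 = \frac{96}{5} - 43307 = - \frac{216439}{5} \approx -43288.0$)
$- \frac{59606}{l} = - \frac{59606}{- \frac{216439}{5}} = \left(-59606\right) \left(- \frac{5}{216439}\right) = \frac{298030}{216439}$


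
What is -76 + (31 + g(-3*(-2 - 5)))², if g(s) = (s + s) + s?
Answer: 8760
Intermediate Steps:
g(s) = 3*s (g(s) = 2*s + s = 3*s)
-76 + (31 + g(-3*(-2 - 5)))² = -76 + (31 + 3*(-3*(-2 - 5)))² = -76 + (31 + 3*(-3*(-7)))² = -76 + (31 + 3*21)² = -76 + (31 + 63)² = -76 + 94² = -76 + 8836 = 8760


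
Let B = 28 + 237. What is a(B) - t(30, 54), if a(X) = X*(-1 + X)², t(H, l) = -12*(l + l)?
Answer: 18470736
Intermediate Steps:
t(H, l) = -24*l
B = 265
a(B) - t(30, 54) = 265*(-1 + 265)² - (-24)*54 = 265*264² - 1*(-1296) = 265*69696 + 1296 = 18469440 + 1296 = 18470736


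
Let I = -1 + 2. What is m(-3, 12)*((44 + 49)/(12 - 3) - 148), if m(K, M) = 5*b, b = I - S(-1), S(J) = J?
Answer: -4130/3 ≈ -1376.7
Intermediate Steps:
I = 1
b = 2 (b = 1 - 1*(-1) = 1 + 1 = 2)
m(K, M) = 10 (m(K, M) = 5*2 = 10)
m(-3, 12)*((44 + 49)/(12 - 3) - 148) = 10*((44 + 49)/(12 - 3) - 148) = 10*(93/9 - 148) = 10*(93*(⅑) - 148) = 10*(31/3 - 148) = 10*(-413/3) = -4130/3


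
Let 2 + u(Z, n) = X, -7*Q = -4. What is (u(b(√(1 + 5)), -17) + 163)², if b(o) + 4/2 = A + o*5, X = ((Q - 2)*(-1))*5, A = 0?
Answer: 1385329/49 ≈ 28272.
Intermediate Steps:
Q = 4/7 (Q = -⅐*(-4) = 4/7 ≈ 0.57143)
X = 50/7 (X = ((4/7 - 2)*(-1))*5 = -10/7*(-1)*5 = (10/7)*5 = 50/7 ≈ 7.1429)
b(o) = -2 + 5*o (b(o) = -2 + (0 + o*5) = -2 + (0 + 5*o) = -2 + 5*o)
u(Z, n) = 36/7 (u(Z, n) = -2 + 50/7 = 36/7)
(u(b(√(1 + 5)), -17) + 163)² = (36/7 + 163)² = (1177/7)² = 1385329/49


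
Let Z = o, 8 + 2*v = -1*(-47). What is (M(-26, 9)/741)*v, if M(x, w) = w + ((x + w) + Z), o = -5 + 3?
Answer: -5/19 ≈ -0.26316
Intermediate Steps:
v = 39/2 (v = -4 + (-1*(-47))/2 = -4 + (1/2)*47 = -4 + 47/2 = 39/2 ≈ 19.500)
o = -2
Z = -2
M(x, w) = -2 + x + 2*w (M(x, w) = w + ((x + w) - 2) = w + ((w + x) - 2) = w + (-2 + w + x) = -2 + x + 2*w)
(M(-26, 9)/741)*v = ((-2 - 26 + 2*9)/741)*(39/2) = ((-2 - 26 + 18)*(1/741))*(39/2) = -10*1/741*(39/2) = -10/741*39/2 = -5/19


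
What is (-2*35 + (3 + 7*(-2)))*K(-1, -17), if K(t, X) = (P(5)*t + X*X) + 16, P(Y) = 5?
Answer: -24300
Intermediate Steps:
K(t, X) = 16 + X² + 5*t (K(t, X) = (5*t + X*X) + 16 = (5*t + X²) + 16 = (X² + 5*t) + 16 = 16 + X² + 5*t)
(-2*35 + (3 + 7*(-2)))*K(-1, -17) = (-2*35 + (3 + 7*(-2)))*(16 + (-17)² + 5*(-1)) = (-70 + (3 - 14))*(16 + 289 - 5) = (-70 - 11)*300 = -81*300 = -24300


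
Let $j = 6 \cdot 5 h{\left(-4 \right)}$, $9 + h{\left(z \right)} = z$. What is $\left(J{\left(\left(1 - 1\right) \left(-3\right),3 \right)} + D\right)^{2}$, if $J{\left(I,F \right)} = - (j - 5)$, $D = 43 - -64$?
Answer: $252004$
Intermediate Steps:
$h{\left(z \right)} = -9 + z$
$D = 107$ ($D = 43 + 64 = 107$)
$j = -390$ ($j = 6 \cdot 5 \left(-9 - 4\right) = 30 \left(-13\right) = -390$)
$J{\left(I,F \right)} = 395$ ($J{\left(I,F \right)} = - (-390 - 5) = \left(-1\right) \left(-395\right) = 395$)
$\left(J{\left(\left(1 - 1\right) \left(-3\right),3 \right)} + D\right)^{2} = \left(395 + 107\right)^{2} = 502^{2} = 252004$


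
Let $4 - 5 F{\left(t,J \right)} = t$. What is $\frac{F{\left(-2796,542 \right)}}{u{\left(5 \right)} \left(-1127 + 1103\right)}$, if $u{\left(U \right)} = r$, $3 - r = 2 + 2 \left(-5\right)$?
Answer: $- \frac{70}{33} \approx -2.1212$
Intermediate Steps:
$F{\left(t,J \right)} = \frac{4}{5} - \frac{t}{5}$
$r = 11$ ($r = 3 - \left(2 + 2 \left(-5\right)\right) = 3 - \left(2 - 10\right) = 3 - -8 = 3 + 8 = 11$)
$u{\left(U \right)} = 11$
$\frac{F{\left(-2796,542 \right)}}{u{\left(5 \right)} \left(-1127 + 1103\right)} = \frac{\frac{4}{5} - - \frac{2796}{5}}{11 \left(-1127 + 1103\right)} = \frac{\frac{4}{5} + \frac{2796}{5}}{11 \left(-24\right)} = \frac{560}{-264} = 560 \left(- \frac{1}{264}\right) = - \frac{70}{33}$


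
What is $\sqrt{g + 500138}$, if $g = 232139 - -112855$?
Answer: $2 \sqrt{211283} \approx 919.31$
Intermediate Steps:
$g = 344994$ ($g = 232139 + 112855 = 344994$)
$\sqrt{g + 500138} = \sqrt{344994 + 500138} = \sqrt{845132} = 2 \sqrt{211283}$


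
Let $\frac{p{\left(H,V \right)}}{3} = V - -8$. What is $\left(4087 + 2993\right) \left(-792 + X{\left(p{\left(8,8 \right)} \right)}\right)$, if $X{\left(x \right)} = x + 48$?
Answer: $-4927680$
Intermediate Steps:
$p{\left(H,V \right)} = 24 + 3 V$ ($p{\left(H,V \right)} = 3 \left(V - -8\right) = 3 \left(V + 8\right) = 3 \left(8 + V\right) = 24 + 3 V$)
$X{\left(x \right)} = 48 + x$
$\left(4087 + 2993\right) \left(-792 + X{\left(p{\left(8,8 \right)} \right)}\right) = \left(4087 + 2993\right) \left(-792 + \left(48 + \left(24 + 3 \cdot 8\right)\right)\right) = 7080 \left(-792 + \left(48 + \left(24 + 24\right)\right)\right) = 7080 \left(-792 + \left(48 + 48\right)\right) = 7080 \left(-792 + 96\right) = 7080 \left(-696\right) = -4927680$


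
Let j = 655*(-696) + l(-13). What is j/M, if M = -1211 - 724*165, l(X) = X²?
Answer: 455711/120671 ≈ 3.7765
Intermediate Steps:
j = -455711 (j = 655*(-696) + (-13)² = -455880 + 169 = -455711)
M = -120671 (M = -1211 - 119460 = -120671)
j/M = -455711/(-120671) = -455711*(-1/120671) = 455711/120671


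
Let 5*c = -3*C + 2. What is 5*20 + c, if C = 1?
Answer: 499/5 ≈ 99.800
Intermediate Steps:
c = -⅕ (c = (-3*1 + 2)/5 = (-3 + 2)/5 = (⅕)*(-1) = -⅕ ≈ -0.20000)
5*20 + c = 5*20 - ⅕ = 100 - ⅕ = 499/5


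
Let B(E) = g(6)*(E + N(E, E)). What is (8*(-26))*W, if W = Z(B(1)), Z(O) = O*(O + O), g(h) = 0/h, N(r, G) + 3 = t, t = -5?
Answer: 0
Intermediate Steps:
N(r, G) = -8 (N(r, G) = -3 - 5 = -8)
g(h) = 0
B(E) = 0 (B(E) = 0*(E - 8) = 0*(-8 + E) = 0)
Z(O) = 2*O² (Z(O) = O*(2*O) = 2*O²)
W = 0 (W = 2*0² = 2*0 = 0)
(8*(-26))*W = (8*(-26))*0 = -208*0 = 0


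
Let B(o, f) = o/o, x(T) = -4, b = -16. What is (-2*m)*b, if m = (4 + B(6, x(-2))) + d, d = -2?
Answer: 96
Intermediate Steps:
B(o, f) = 1
m = 3 (m = (4 + 1) - 2 = 5 - 2 = 3)
(-2*m)*b = -2*3*(-16) = -6*(-16) = 96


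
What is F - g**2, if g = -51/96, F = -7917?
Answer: -8107297/1024 ≈ -7917.3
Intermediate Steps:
g = -17/32 (g = -51*1/96 = -17/32 ≈ -0.53125)
F - g**2 = -7917 - (-17/32)**2 = -7917 - 1*289/1024 = -7917 - 289/1024 = -8107297/1024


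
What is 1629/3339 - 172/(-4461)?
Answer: 871253/1655031 ≈ 0.52643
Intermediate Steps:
1629/3339 - 172/(-4461) = 1629*(1/3339) - 172*(-1/4461) = 181/371 + 172/4461 = 871253/1655031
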